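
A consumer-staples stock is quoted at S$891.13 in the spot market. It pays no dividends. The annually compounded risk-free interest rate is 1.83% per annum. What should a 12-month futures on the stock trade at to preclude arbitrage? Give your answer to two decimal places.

S$907.44

F = S · (1+r)^T
= 891.13 × 1.018300
F = S$907.44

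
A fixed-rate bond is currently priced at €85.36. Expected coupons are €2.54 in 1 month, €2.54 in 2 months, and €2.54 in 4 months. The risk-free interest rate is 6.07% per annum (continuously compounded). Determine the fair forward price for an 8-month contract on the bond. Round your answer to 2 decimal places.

€81.04

PV(coupons) I = 2.54·e^(−0.0607·1/12) + 2.54·e^(−0.0607·2/12) + 2.54·e^(−0.0607·4/12)
I = 2.5272 + 2.5144 + 2.4891 = 7.5307
F = (S − I)·e^(rT) = (85.36 − 7.5307) · e^(0.0607·8/12)
= 77.8293 · e^0.040467 = 77.8293 × 1.041297 = €81.04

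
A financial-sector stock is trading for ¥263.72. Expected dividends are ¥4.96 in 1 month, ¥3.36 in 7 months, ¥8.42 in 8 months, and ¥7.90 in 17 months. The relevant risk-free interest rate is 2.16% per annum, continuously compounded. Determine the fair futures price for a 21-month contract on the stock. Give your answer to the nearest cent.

¥248.72

PV(dividends) I = 4.96·e^(−0.0216·1/12) + 3.36·e^(−0.0216·7/12) + 8.42·e^(−0.0216·8/12) + 7.90·e^(−0.0216·17/12)
I = 4.9511 + 3.3179 + 8.2996 + 7.6619 = 24.2305
F = (S − I)·e^(rT) = (263.72 − 24.2305) · e^(0.0216·21/12)
= 239.4895 · e^0.037800 = 239.4895 × 1.038524 = ¥248.72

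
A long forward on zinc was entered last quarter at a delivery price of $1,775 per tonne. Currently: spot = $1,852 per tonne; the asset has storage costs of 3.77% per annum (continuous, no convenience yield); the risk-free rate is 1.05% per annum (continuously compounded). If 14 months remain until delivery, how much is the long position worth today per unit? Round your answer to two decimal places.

$181.89 per tonne

Current fair forward for the remaining 14 months: F = S·e^((r + u)·T), (r + u) = 0.0105 + 0.0377 = 0.0482
F = 1852 · e^(0.0482 × 14/12) = 1852 × 1.05784449 = 1959.1280
Value of long forward = (F − K)·e^(−rT) = (1959.1280 − 1775) · e^(−0.0105·14/12)
= 184.1280 × 0.98782473 = 181.89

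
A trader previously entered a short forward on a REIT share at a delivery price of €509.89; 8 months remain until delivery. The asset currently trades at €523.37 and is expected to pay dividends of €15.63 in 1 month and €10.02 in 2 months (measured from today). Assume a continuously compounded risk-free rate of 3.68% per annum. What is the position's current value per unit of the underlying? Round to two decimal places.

-€0.30

PV(remaining dividends) I = 15.63·e^(−0.0368·1/12) + 10.02·e^(−0.0368·2/12) = 25.5409
Current forward F = (S − I)·e^(rT) = (523.37 − 25.5409)·e^(0.0368·8/12) = 497.8291 × 1.024837 = 510.1937
Value (long) = (F − K)·e^(−rT) = (510.1937 − 509.89) × 0.975765 = 0.2963
Short position value = −(long value) = -€0.30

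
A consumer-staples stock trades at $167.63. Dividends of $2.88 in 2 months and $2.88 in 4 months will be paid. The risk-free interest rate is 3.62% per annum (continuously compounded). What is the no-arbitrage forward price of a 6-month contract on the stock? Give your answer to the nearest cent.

$164.88

PV(dividends) I = 2.88·e^(−0.0362·2/12) + 2.88·e^(−0.0362·4/12)
I = 2.8627 + 2.8455 = 5.7082
F = (S − I)·e^(rT) = (167.63 − 5.7082) · e^(0.0362·6/12)
= 161.9218 · e^0.018100 = 161.9218 × 1.018265 = $164.88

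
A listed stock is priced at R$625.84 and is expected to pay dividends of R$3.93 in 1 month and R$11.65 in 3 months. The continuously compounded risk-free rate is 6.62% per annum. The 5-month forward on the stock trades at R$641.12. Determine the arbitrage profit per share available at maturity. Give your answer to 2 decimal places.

R$13.57 per share

PV(dividends) I = 3.93·e^(−0.0662·1/12) + 11.65·e^(−0.0662·3/12) = 15.3672
Fair forward F* = (S − I)·e^(rT) = (625.84 − 15.3672)·e^0.027583 = 610.4728 × 1.027967 = 627.5459
Market R$641.12 > fair 627.5459: forward overpriced → cash-and-carry (borrow at r, buy the stock and collect the dividends, short the forward).
Profit at T = |F_mkt − F*| = |641.12 − 627.5459| = R$13.57 per share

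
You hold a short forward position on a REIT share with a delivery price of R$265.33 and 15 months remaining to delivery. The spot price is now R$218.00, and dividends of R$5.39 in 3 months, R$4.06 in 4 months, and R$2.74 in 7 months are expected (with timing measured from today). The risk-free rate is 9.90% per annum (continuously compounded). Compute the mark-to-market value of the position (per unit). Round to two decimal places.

PV(remaining dividends) I = 5.39·e^(−0.0990·3/12) + 4.06·e^(−0.0990·4/12) + 2.74·e^(−0.0990·7/12) = 11.7727
Current forward F = (S − I)·e^(rT) = (218.00 − 11.7727)·e^(0.0990·15/12) = 206.2273 × 1.131733 = 233.3942
Value (long) = (F − K)·e^(−rT) = (233.3942 − 265.33) × 0.883601 = -28.2185
Short position value = −(long value) = R$28.22

R$28.22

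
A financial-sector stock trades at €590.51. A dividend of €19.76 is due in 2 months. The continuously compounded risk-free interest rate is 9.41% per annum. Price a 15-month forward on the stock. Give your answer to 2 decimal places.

PV(dividends) I = 19.76·e^(−0.0941·2/12)
I = 19.4525
F = (S − I)·e^(rT) = (590.51 − 19.4525) · e^(0.0941·15/12)
= 571.0575 · e^0.117625 = 571.0575 × 1.124822 = €642.34

€642.34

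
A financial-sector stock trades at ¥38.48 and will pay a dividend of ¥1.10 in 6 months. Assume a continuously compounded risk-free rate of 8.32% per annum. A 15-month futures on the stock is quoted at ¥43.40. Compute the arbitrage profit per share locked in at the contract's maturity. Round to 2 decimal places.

PV(dividends) I = 1.10·e^(−0.0832·6/12) = 1.0552
Fair futures F* = (S − I)·e^(rT) = (38.48 − 1.0552)·e^0.104000 = 37.4248 × 1.109600 = 41.5266
Market ¥43.40 > fair 41.5266: forward overpriced → cash-and-carry (borrow at r, buy the stock and collect the dividends, short the forward).
Profit at T = |F_mkt − F*| = |43.40 − 41.5266| = ¥1.87 per share

¥1.87 per share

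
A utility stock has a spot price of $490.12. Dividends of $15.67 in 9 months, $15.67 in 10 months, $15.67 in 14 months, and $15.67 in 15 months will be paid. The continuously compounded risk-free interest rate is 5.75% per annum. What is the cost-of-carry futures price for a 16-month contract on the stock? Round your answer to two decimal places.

PV(dividends) I = 15.67·e^(−0.0575·9/12) + 15.67·e^(−0.0575·10/12) + 15.67·e^(−0.0575·14/12) + 15.67·e^(−0.0575·15/12)
I = 15.0086 + 14.9369 + 14.6533 + 14.5832 = 59.1820
F = (S − I)·e^(rT) = (490.12 − 59.1820) · e^(0.0575·16/12)
= 430.9380 · e^0.076667 = 430.9380 × 1.079682 = $465.28

$465.28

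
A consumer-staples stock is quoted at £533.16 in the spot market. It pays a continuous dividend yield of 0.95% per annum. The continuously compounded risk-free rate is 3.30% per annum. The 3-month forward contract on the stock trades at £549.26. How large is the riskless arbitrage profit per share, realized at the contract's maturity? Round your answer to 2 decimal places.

£12.96 per share

Fair forward: F* = S·e^(carry·T), with carry = (r − q) = 0.0330 − 0.0095 = 0.0235
F* = 533.16 · e^(0.0235 × 3/12) = 533.16 · e^0.005875 = 533.16 × 1.005892 = £536.3014
Market £549.26 > fair £536.3014: forward overpriced → cash-and-carry (buy spot, short the forward).
At maturity, profit = |F_mkt − F*| = |549.26 − 536.3014| = £12.96 per share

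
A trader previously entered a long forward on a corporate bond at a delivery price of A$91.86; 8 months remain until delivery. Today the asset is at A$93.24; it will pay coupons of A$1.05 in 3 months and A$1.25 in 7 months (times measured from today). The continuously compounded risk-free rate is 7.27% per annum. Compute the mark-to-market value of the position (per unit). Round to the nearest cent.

A$3.50

PV(remaining coupons) I = 1.05·e^(−0.0727·3/12) + 1.25·e^(−0.0727·7/12) = 2.2292
Current forward F = (S − I)·e^(rT) = (93.24 − 2.2292)·e^(0.0727·8/12) = 91.0108 × 1.049660 = 95.5304
Value (long) = (F − K)·e^(−rT) = (95.5304 − 91.86) × 0.952689 = 3.4967
Value = A$3.50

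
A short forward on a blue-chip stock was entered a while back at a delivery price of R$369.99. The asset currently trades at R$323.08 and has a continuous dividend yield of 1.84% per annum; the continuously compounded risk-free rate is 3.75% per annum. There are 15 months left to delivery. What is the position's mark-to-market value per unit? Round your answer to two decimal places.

R$37.31

Current fair forward for the remaining 15 months: F = S·e^((r − q)·T), (r − q) = 0.0375 − 0.0184 = 0.0191
F = 323.08 · e^(0.0191 × 15/12) = 323.08 × 1.024162 = 330.8863
Value of long forward = (F − K)·e^(−rT) = (330.8863 − 369.99) · e^(−0.0375·15/12)
= -39.1037 × 0.954207 = -37.31
Short position value = −(long value) = R$37.31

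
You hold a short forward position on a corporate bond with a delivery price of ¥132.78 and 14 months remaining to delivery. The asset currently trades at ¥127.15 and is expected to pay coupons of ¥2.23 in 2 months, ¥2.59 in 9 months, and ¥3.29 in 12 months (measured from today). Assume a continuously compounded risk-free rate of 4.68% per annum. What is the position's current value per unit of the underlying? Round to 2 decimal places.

PV(remaining coupons) I = 2.23·e^(−0.0468·2/12) + 2.59·e^(−0.0468·9/12) + 3.29·e^(−0.0468·12/12) = 7.8529
Current forward F = (S − I)·e^(rT) = (127.15 − 7.8529)·e^(0.0468·14/12) = 119.2971 × 1.056118 = 125.9918
Value (long) = (F − K)·e^(−rT) = (125.9918 − 132.78) × 0.946864 = -6.4275
Short position value = −(long value) = ¥6.43

¥6.43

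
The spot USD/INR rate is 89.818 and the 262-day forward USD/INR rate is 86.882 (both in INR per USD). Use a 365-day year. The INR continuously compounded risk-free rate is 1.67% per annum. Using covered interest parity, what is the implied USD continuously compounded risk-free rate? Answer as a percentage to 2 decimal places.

F = S·e^((r_INR − r_USD)T) ⇒ r_USD = r_INR − ln(F/S)/T
ln(86.882/89.818) = -0.033235; /(262/365) = -0.046301
r_USD = 0.0167 + 0.046301 = 0.063001
r_USD = 6.30%

6.30%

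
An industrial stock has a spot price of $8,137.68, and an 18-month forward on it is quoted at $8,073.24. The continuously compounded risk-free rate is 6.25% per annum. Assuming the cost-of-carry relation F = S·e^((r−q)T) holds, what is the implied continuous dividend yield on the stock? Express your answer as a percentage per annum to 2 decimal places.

From F = S·e^((r−q)T): (r − q) = ln(F/S)/T
ln(8073.24/8137.68) = ln(0.992081) = -0.007951
(r − q) = -0.007951 / (18/12) = -0.005301
q = r − ln(F/S)/T = 0.0625 + 0.005301 = 0.067801
q = 6.78%

6.78%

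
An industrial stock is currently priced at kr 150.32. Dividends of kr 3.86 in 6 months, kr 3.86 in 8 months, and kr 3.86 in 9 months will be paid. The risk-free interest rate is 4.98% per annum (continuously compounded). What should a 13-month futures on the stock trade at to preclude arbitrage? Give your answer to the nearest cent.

kr 146.81

PV(dividends) I = 3.86·e^(−0.0498·6/12) + 3.86·e^(−0.0498·8/12) + 3.86·e^(−0.0498·9/12)
I = 3.7651 + 3.7340 + 3.7185 = 11.2176
F = (S − I)·e^(rT) = (150.32 − 11.2176) · e^(0.0498·13/12)
= 139.1024 · e^0.053950 = 139.1024 × 1.055432 = kr 146.81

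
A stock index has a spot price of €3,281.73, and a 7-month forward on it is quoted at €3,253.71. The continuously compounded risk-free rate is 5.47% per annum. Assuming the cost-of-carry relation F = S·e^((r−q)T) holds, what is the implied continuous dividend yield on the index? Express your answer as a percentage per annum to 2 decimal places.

From F = S·e^((r−q)T): (r − q) = ln(F/S)/T
ln(3253.71/3281.73) = ln(0.991462) = -0.008575
(r − q) = -0.008575 / (7/12) = -0.014700
q = r − ln(F/S)/T = 0.0547 + 0.014700 = 0.069400
q = 6.94%

6.94%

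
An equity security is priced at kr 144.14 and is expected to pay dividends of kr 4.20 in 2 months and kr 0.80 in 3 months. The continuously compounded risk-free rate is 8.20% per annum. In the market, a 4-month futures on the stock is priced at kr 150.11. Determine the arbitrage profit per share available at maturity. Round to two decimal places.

PV(dividends) I = 4.20·e^(−0.0820·2/12) + 0.80·e^(−0.0820·3/12) = 4.9268
Fair futures F* = (S − I)·e^(rT) = (144.14 − 4.9268)·e^0.027333 = 139.2132 × 1.027710 = 143.0708
Market kr 150.11 > fair 143.0708: forward overpriced → cash-and-carry (borrow at r, buy the stock and collect the dividends, short the forward).
Profit at T = |F_mkt − F*| = |150.11 − 143.0708| = kr 7.04 per share

kr 7.04 per share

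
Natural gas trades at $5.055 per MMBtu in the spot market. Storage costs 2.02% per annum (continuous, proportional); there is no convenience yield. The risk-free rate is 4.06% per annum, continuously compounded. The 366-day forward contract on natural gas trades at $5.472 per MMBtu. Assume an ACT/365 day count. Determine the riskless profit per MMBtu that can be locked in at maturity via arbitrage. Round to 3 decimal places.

$0.099 per MMBtu

Fair forward: F* = S·e^(carry·T), with carry = (r + u) = 0.0406 + 0.0202 = 0.0608
F* = 5.055 · e^(0.0608 × 366/365) = 5.055 · e^0.060967 = 5.055 × 1.062864 = $5.3728
Market $5.472 > fair $5.3728: forward overpriced → cash-and-carry (buy spot, short the forward).
At maturity, profit = |F_mkt − F*| = |5.472 − 5.3728| = $0.099 per MMBtu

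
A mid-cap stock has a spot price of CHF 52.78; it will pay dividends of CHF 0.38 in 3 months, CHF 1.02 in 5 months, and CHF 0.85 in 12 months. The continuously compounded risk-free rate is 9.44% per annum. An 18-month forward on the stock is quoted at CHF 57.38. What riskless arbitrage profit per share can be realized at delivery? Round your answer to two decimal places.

PV(dividends) I = 0.38·e^(−0.0944·3/12) + 1.02·e^(−0.0944·5/12) + 0.85·e^(−0.0944·12/12) = 2.1252
Fair forward F* = (S − I)·e^(rT) = (52.78 − 2.1252)·e^0.141600 = 50.6548 × 1.152116 = 58.3602
Market CHF 57.38 < fair 58.3602: forward underpriced → reverse cash-and-carry (short the stock, invest proceeds at r, pay the dividends, go long the forward).
Profit at T = |F_mkt − F*| = |57.38 − 58.3602| = CHF 0.98 per share

CHF 0.98 per share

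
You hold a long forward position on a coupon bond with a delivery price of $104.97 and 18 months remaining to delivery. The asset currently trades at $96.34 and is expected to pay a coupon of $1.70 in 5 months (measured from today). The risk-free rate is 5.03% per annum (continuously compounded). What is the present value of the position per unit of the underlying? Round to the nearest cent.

-$2.67

PV(remaining coupons) I = 1.70·e^(−0.0503·5/12) = 1.6647
Current forward F = (S − I)·e^(rT) = (96.34 − 1.6647)·e^(0.0503·18/12) = 94.6753 × 1.078369 = 102.0949
Value (long) = (F − K)·e^(−rT) = (102.0949 − 104.97) × 0.927326 = -2.6662
Value = -$2.67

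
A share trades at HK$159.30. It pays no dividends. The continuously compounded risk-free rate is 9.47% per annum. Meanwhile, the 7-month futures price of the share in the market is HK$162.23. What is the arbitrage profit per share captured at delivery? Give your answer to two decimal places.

HK$6.12 per share

Fair futures: F* = S·e^(carry·T), with carry = r = 0.0947
F* = 159.30 · e^(0.0947 × 7/12) = 159.30 · e^0.055242 = 159.30 × 1.056796 = HK$168.3476
Market HK$162.23 < fair HK$168.3476: forward underpriced → reverse cash-and-carry (short spot, go long the forward).
At maturity, profit = |F_mkt − F*| = |162.23 − 168.3476| = HK$6.12 per share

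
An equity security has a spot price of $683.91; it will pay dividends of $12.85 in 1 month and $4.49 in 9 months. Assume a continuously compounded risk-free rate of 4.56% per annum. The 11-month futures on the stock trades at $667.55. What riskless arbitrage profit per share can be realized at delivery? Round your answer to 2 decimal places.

PV(dividends) I = 12.85·e^(−0.0456·1/12) + 4.49·e^(−0.0456·9/12) = 17.1403
Fair futures F* = (S − I)·e^(rT) = (683.91 − 17.1403)·e^0.041800 = 666.7697 × 1.042686 = 695.2314
Market $667.55 < fair 695.2314: forward underpriced → reverse cash-and-carry (short the stock, invest proceeds at r, pay the dividends, go long the forward).
Profit at T = |F_mkt − F*| = |667.55 − 695.2314| = $27.68 per share

$27.68 per share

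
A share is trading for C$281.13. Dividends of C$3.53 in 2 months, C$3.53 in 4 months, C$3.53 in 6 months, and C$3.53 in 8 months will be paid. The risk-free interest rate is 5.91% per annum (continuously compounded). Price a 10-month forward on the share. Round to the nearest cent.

PV(dividends) I = 3.53·e^(−0.0591·2/12) + 3.53·e^(−0.0591·4/12) + 3.53·e^(−0.0591·6/12) + 3.53·e^(−0.0591·8/12)
I = 3.4954 + 3.4611 + 3.4272 + 3.3936 = 13.7773
F = (S − I)·e^(rT) = (281.13 − 13.7773) · e^(0.0591·10/12)
= 267.3527 · e^0.049250 = 267.3527 × 1.050483 = C$280.85

C$280.85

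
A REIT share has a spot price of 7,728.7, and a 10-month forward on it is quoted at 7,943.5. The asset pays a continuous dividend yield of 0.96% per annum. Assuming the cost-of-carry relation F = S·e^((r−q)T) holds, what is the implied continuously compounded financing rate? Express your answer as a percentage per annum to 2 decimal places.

4.25%

From F = S·e^((r−q)T): (r − q) = ln(F/S)/T
ln(7943.5/7728.7) = ln(1.027793) = 0.027414
(r − q) = 0.027414 / (10/12) = 0.032897
r = ln(F/S)/T + q = 0.032897 + 0.0096 = 0.042497
r = 4.25%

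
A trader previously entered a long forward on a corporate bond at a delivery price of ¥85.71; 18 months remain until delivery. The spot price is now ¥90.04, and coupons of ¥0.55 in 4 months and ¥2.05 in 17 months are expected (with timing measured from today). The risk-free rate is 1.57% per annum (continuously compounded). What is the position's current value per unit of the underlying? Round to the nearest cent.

¥3.77

PV(remaining coupons) I = 0.55·e^(−0.0157·4/12) + 2.05·e^(−0.0157·17/12) = 2.5520
Current forward F = (S − I)·e^(rT) = (90.04 − 2.5520)·e^(0.0157·18/12) = 87.4880 × 1.023829 = 89.5728
Value (long) = (F − K)·e^(−rT) = (89.5728 − 85.71) × 0.976725 = 3.7729
Value = ¥3.77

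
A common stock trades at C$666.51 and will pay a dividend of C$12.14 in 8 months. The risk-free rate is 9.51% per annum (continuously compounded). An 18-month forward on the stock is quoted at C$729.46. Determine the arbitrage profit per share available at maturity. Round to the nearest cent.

PV(dividends) I = 12.14·e^(−0.0951·8/12) = 11.3942
Fair forward F* = (S − I)·e^(rT) = (666.51 − 11.3942)·e^0.142650 = 655.1158 × 1.153326 = 755.5621
Market C$729.46 < fair 755.5621: forward underpriced → reverse cash-and-carry (short the stock, invest proceeds at r, pay the dividends, go long the forward).
Profit at T = |F_mkt − F*| = |729.46 − 755.5621| = C$26.10 per share

C$26.10 per share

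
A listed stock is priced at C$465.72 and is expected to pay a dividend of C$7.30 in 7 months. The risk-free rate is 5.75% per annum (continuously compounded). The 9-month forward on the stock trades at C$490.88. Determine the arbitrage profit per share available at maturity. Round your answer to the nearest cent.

C$12.01 per share

PV(dividends) I = 7.30·e^(−0.0575·7/12) = 7.0592
Fair forward F* = (S − I)·e^(rT) = (465.72 − 7.0592)·e^0.043125 = 458.6608 × 1.044068 = 478.8731
Market C$490.88 > fair 478.8731: forward overpriced → cash-and-carry (borrow at r, buy the stock and collect the dividends, short the forward).
Profit at T = |F_mkt − F*| = |490.88 − 478.8731| = C$12.01 per share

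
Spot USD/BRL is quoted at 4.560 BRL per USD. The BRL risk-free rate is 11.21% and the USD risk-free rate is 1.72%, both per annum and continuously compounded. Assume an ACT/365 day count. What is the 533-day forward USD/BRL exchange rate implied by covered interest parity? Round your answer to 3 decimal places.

F = S·e^((r_BRL − r_USD)T) = 4.560 · e^((0.1121 − 0.0172) × 533/365)
= 4.560 · e^0.138580 = 4.560 × 1.148642
F = 5.238 BRL per USD

5.238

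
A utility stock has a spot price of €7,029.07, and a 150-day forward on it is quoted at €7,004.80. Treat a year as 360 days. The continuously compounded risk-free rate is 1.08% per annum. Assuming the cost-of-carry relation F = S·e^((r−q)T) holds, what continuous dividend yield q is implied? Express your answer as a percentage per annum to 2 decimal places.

1.91%

From F = S·e^((r−q)T): (r − q) = ln(F/S)/T
ln(7004.80/7029.07) = ln(0.996547) = -0.003459
(r − q) = -0.003459 / (150/360) = -0.008302
q = r − ln(F/S)/T = 0.0108 + 0.008302 = 0.019102
q = 1.91%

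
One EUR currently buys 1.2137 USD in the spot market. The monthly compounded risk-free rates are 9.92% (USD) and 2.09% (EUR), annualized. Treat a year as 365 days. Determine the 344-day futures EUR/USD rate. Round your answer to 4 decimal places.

By covered interest parity, F = S · (1+r_USD/12)^(12T) / (1+r_EUR/12)^(12T)
= 1.2137 × 1.097581 / 1.019875 = 1.2137 × 1.076192
F = 1.3062 USD per EUR

1.3062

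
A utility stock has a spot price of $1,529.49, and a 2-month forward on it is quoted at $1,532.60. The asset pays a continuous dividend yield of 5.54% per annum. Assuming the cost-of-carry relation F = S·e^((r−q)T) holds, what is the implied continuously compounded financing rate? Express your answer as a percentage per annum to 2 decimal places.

From F = S·e^((r−q)T): (r − q) = ln(F/S)/T
ln(1532.60/1529.49) = ln(1.002033) = 0.002031
(r − q) = 0.002031 / (2/12) = 0.012186
r = ln(F/S)/T + q = 0.012186 + 0.0554 = 0.067586
r = 6.76%

6.76%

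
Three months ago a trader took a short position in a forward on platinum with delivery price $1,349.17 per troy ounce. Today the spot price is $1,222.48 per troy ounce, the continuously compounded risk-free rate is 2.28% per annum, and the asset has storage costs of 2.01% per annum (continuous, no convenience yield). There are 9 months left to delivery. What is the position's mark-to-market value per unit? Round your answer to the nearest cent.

$85.25 per troy ounce

Current fair forward for the remaining 9 months: F = S·e^((r + u)·T), (r + u) = 0.0228 + 0.0201 = 0.0429
F = 1222.48 · e^(0.0429 × 9/12) = 1222.48 × 1.03269821 = 1262.4529
Value of long forward = (F − K)·e^(−rT) = (1262.4529 − 1349.17) · e^(−0.0228·9/12)
= -86.7171 × 0.98304538 = -85.25
Short position value = −(long value) = $85.25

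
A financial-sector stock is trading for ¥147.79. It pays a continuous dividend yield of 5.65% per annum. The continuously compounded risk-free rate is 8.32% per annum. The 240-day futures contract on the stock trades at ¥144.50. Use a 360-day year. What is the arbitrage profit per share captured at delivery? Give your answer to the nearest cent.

Fair futures: F* = S·e^(carry·T), with carry = (r − q) = 0.0832 − 0.0565 = 0.0267
F* = 147.79 · e^(0.0267 × 240/360) = 147.79 · e^0.017800 = 147.79 × 1.017959 = ¥150.4442
Market ¥144.50 < fair ¥150.4442: forward underpriced → reverse cash-and-carry (short spot, go long the forward).
At maturity, profit = |F_mkt − F*| = |144.50 − 150.4442| = ¥5.94 per share

¥5.94 per share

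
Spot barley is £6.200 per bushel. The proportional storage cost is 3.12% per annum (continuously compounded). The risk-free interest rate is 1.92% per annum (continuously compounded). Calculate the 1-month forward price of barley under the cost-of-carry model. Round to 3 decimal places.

Net carry = r + u − y = 0.0192 + 0.0312 − 0.0000 = 0.0504
F = S·e^((r+u−y)T) = 6.200 · e^(0.0504 × 1/12) = 6.200 · e^0.004200
= 6.200 × 1.004209 = £6.226 per bushel

£6.226 per bushel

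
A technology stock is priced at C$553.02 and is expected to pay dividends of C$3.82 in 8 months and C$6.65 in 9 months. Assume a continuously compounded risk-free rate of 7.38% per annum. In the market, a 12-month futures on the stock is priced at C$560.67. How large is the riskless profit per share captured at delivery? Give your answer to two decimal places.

PV(dividends) I = 3.82·e^(−0.0738·8/12) + 6.65·e^(−0.0738·9/12) = 9.9285
Fair futures F* = (S − I)·e^(rT) = (553.02 − 9.9285)·e^0.073800 = 543.0915 × 1.076591 = 584.6874
Market C$560.67 < fair 584.6874: forward underpriced → reverse cash-and-carry (short the stock, invest proceeds at r, pay the dividends, go long the forward).
Profit at T = |F_mkt − F*| = |560.67 − 584.6874| = C$24.02 per share

C$24.02 per share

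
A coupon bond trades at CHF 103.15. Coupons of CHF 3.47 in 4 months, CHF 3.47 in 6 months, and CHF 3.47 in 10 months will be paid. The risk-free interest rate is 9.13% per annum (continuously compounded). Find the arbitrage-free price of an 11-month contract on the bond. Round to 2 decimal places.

PV(coupons) I = 3.47·e^(−0.0913·4/12) + 3.47·e^(−0.0913·6/12) + 3.47·e^(−0.0913·10/12)
I = 3.3660 + 3.3152 + 3.2158 = 9.8970
F = (S − I)·e^(rT) = (103.15 − 9.8970) · e^(0.0913·11/12)
= 93.2530 · e^0.083692 = 93.2530 × 1.087294 = CHF 101.39

CHF 101.39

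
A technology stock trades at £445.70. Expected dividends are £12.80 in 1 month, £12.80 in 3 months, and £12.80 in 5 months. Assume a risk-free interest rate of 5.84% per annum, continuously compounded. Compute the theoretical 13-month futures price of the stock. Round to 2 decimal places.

£434.49

PV(dividends) I = 12.80·e^(−0.0584·1/12) + 12.80·e^(−0.0584·3/12) + 12.80·e^(−0.0584·5/12)
I = 12.7379 + 12.6145 + 12.4923 = 37.8447
F = (S − I)·e^(rT) = (445.70 − 37.8447) · e^(0.0584·13/12)
= 407.8553 · e^0.063267 = 407.8553 × 1.065311 = £434.49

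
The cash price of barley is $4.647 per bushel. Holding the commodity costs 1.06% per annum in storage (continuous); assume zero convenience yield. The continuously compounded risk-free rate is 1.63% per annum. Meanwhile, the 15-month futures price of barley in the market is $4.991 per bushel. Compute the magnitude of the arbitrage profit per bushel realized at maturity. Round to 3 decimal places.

$0.185 per bushel

Fair futures: F* = S·e^(carry·T), with carry = (r + u) = 0.0163 + 0.0106 = 0.0269
F* = 4.647 · e^(0.0269 × 15/12) = 4.647 · e^0.033625 = 4.647 × 1.034197 = $4.8059
Market $4.991 > fair $4.8059: forward overpriced → cash-and-carry (buy spot, short the forward).
At maturity, profit = |F_mkt − F*| = |4.991 − 4.8059| = $0.185 per bushel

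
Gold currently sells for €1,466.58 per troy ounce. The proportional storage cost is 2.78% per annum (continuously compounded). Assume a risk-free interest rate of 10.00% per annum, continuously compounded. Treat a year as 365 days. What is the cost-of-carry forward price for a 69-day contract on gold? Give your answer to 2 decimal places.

Net carry = r + u − y = 0.1000 + 0.0278 − 0.0000 = 0.1278
F = S·e^((r+u−y)T) = 1466.58 · e^(0.1278 × 69/365) = 1466.58 · e^0.02415945
= 1466.58 × 1.02445365 = €1,502.44 per troy ounce

€1,502.44 per troy ounce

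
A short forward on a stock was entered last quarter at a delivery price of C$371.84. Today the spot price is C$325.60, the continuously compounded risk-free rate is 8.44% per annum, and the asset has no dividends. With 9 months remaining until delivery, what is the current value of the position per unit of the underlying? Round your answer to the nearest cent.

C$23.43

Current fair forward for the remaining 9 months: F = S·e^(r·T), r = 0.0844
F = 325.60 · e^(0.0844 × 9/12) = 325.60 × 1.065346 = 346.8767
Value of long forward = (F − K)·e^(−rT) = (346.8767 − 371.84) · e^(−0.0844·9/12)
= -24.9633 × 0.938662 = -23.43
Short position value = −(long value) = C$23.43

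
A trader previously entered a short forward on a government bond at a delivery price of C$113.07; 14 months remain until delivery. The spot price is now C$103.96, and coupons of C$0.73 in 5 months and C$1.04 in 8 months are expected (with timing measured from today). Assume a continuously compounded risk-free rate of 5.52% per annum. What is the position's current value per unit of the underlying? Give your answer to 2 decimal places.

C$3.77

PV(remaining coupons) I = 0.73·e^(−0.0552·5/12) + 1.04·e^(−0.0552·8/12) = 1.7158
Current forward F = (S − I)·e^(rT) = (103.96 − 1.7158)·e^(0.0552·14/12) = 102.2442 × 1.066519 = 109.0454
Value (long) = (F − K)·e^(−rT) = (109.0454 − 113.07) × 0.937630 = -3.7736
Short position value = −(long value) = C$3.77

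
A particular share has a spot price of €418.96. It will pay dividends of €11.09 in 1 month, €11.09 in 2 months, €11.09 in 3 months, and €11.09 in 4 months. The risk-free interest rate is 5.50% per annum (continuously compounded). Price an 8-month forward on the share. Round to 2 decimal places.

PV(dividends) I = 11.09·e^(−0.0550·1/12) + 11.09·e^(−0.0550·2/12) + 11.09·e^(−0.0550·3/12) + 11.09·e^(−0.0550·4/12)
I = 11.0393 + 10.9888 + 10.9386 + 10.8885 = 43.8552
F = (S − I)·e^(rT) = (418.96 − 43.8552) · e^(0.0550·8/12)
= 375.1048 · e^0.036667 = 375.1048 × 1.037348 = €389.11

€389.11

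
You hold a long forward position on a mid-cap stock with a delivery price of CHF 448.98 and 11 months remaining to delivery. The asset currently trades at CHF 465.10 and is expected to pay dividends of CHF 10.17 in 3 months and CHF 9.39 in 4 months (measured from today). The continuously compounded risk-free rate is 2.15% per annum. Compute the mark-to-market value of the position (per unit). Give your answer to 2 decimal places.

PV(remaining dividends) I = 10.17·e^(−0.0215·3/12) + 9.39·e^(−0.0215·4/12) = 19.4384
Current forward F = (S − I)·e^(rT) = (465.10 − 19.4384)·e^(0.0215·11/12) = 445.6616 × 1.019904 = 454.5320
Value (long) = (F − K)·e^(−rT) = (454.5320 − 448.98) × 0.980485 = 5.4437
Value = CHF 5.44

CHF 5.44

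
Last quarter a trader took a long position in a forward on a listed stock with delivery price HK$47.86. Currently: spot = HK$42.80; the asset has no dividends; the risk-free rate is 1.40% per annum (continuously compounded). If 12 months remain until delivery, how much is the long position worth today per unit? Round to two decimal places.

Current fair forward for the remaining 12 months: F = S·e^(r·T), r = 0.0140
F = 42.80 · e^(0.0140 × 12/12) = 42.80 × 1.014098 = 43.4034
Value of long forward = (F − K)·e^(−rT) = (43.4034 − 47.86) · e^(−0.0140·12/12)
= -4.4566 × 0.986098 = -4.39

-HK$4.39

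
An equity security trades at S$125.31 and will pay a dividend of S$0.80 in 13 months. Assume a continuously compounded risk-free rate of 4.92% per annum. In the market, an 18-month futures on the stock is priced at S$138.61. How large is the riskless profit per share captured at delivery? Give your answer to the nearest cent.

PV(dividends) I = 0.80·e^(−0.0492·13/12) = 0.7585
Fair futures F* = (S − I)·e^(rT) = (125.31 − 0.7585)·e^0.073800 = 124.5515 × 1.076591 = 134.0910
Market S$138.61 > fair 134.0910: forward overpriced → cash-and-carry (borrow at r, buy the stock and collect the dividends, short the forward).
Profit at T = |F_mkt − F*| = |138.61 − 134.0910| = S$4.52 per share

S$4.52 per share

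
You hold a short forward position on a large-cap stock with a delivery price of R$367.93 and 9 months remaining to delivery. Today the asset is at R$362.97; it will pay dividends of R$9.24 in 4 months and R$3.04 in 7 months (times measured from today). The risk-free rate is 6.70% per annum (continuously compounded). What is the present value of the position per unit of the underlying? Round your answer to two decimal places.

-R$1.11

PV(remaining dividends) I = 9.24·e^(−0.0670·4/12) + 3.04·e^(−0.0670·7/12) = 11.9594
Current forward F = (S − I)·e^(rT) = (362.97 − 11.9594)·e^(0.0670·9/12) = 351.0106 × 1.051534 = 369.0996
Value (long) = (F − K)·e^(−rT) = (369.0996 − 367.93) × 0.950992 = 1.1123
Short position value = −(long value) = -R$1.11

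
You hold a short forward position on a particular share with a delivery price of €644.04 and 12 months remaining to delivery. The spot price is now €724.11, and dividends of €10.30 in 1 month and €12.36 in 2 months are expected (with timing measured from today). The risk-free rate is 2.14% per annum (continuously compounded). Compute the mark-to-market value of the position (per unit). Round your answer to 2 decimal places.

-€71.11

PV(remaining dividends) I = 10.30·e^(−0.0214·1/12) + 12.36·e^(−0.0214·2/12) = 22.5976
Current forward F = (S − I)·e^(rT) = (724.11 − 22.5976)·e^(0.0214·12/12) = 701.5124 × 1.021631 = 716.6868
Value (long) = (F − K)·e^(−rT) = (716.6868 − 644.04) × 0.978827 = 71.1086
Short position value = −(long value) = -€71.11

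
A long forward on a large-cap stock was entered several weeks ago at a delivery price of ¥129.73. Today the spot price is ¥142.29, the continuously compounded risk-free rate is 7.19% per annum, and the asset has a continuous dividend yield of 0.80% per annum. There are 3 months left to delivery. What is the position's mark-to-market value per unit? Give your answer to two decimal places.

Current fair forward for the remaining 3 months: F = S·e^((r − q)·T), (r − q) = 0.0719 − 0.0080 = 0.0639
F = 142.29 · e^(0.0639 × 3/12) = 142.29 × 1.016103 = 144.5813
Value of long forward = (F − K)·e^(−rT) = (144.5813 − 129.73) · e^(−0.0719·3/12)
= 14.8513 × 0.982186 = 14.59

¥14.59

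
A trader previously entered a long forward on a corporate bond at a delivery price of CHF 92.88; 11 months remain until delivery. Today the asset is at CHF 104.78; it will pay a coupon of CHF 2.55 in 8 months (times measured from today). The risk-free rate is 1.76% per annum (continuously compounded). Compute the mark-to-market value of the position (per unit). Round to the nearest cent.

PV(remaining coupons) I = 2.55·e^(−0.0176·8/12) = 2.5203
Current forward F = (S − I)·e^(rT) = (104.78 − 2.5203)·e^(0.0176·11/12) = 102.2597 × 1.016264 = 103.9229
Value (long) = (F − K)·e^(−rT) = (103.9229 − 92.88) × 0.983996 = 10.8662
Value = CHF 10.87

CHF 10.87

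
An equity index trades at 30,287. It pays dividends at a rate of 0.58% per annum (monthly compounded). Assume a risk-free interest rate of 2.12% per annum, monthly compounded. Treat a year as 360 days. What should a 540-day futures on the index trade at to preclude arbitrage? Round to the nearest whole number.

F = S · (1+r/12)^(12T) / (1+q/12)^(12T)
= 30287 × 1.032282 / 1.008736 = 30287 × 1.023342
F = 30,994

30,994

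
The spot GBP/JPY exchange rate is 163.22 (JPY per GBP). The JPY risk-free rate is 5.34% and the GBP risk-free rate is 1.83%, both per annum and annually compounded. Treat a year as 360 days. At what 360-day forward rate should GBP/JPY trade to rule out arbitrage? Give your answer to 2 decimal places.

By covered interest parity, F = S · (1+r_JPY)^T / (1+r_GBP)^T
= 163.22 × 1.053400 / 1.018300 = 163.22 × 1.034469
F = 168.85 JPY per GBP

168.85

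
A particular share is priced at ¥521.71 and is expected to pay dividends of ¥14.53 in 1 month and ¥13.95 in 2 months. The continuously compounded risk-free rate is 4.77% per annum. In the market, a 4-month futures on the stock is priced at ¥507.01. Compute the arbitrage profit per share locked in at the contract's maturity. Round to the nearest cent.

PV(dividends) I = 14.53·e^(−0.0477·1/12) + 13.95·e^(−0.0477·2/12) = 28.3119
Fair futures F* = (S − I)·e^(rT) = (521.71 − 28.3119)·e^0.015900 = 493.3981 × 1.016027 = 501.3058
Market ¥507.01 > fair 501.3058: forward overpriced → cash-and-carry (borrow at r, buy the stock and collect the dividends, short the forward).
Profit at T = |F_mkt − F*| = |507.01 − 501.3058| = ¥5.70 per share

¥5.70 per share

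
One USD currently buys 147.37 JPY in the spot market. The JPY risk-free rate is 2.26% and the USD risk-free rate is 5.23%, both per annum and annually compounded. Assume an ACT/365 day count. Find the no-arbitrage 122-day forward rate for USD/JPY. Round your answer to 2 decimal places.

145.97

By covered interest parity, F = S · (1+r_JPY)^T / (1+r_USD)^T
= 147.37 × 1.007498 / 1.017185 = 147.37 × 0.990477
F = 145.97 JPY per USD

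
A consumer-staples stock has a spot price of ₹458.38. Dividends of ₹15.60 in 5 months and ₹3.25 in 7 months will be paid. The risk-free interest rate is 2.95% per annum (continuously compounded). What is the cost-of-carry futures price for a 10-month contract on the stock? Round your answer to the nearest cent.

PV(dividends) I = 15.60·e^(−0.0295·5/12) + 3.25·e^(−0.0295·7/12)
I = 15.4094 + 3.1946 = 18.6040
F = (S − I)·e^(rT) = (458.38 − 18.6040) · e^(0.0295·10/12)
= 439.7760 · e^0.024583 = 439.7760 × 1.024888 = ₹450.72

₹450.72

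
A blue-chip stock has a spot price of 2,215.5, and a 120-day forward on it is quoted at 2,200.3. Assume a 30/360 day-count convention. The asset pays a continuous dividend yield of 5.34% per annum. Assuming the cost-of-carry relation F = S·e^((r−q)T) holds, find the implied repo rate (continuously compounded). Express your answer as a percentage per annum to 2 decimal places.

3.27%

From F = S·e^((r−q)T): (r − q) = ln(F/S)/T
ln(2200.3/2215.5) = ln(0.993139) = -0.006885
(r − q) = -0.006885 / (120/360) = -0.020655
r = ln(F/S)/T + q = -0.020655 + 0.0534 = 0.032745
r = 3.27%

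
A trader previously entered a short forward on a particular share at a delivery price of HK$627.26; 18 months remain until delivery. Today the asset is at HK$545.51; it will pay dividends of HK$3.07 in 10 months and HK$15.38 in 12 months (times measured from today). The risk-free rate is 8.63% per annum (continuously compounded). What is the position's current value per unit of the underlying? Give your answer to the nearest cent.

HK$22.55

PV(remaining dividends) I = 3.07·e^(−0.0863·10/12) + 15.38·e^(−0.0863·12/12) = 16.9653
Current forward F = (S − I)·e^(rT) = (545.51 − 16.9653)·e^(0.0863·18/12) = 528.5447 × 1.138202 = 601.5906
Value (long) = (F − K)·e^(−rT) = (601.5906 − 627.26) × 0.878579 = -22.5526
Short position value = −(long value) = HK$22.55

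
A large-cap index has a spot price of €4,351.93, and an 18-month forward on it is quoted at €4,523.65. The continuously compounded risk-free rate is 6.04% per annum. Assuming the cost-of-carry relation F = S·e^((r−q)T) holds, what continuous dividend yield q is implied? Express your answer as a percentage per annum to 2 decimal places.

From F = S·e^((r−q)T): (r − q) = ln(F/S)/T
ln(4523.65/4351.93) = ln(1.039458) = 0.038699
(r − q) = 0.038699 / (18/12) = 0.025799
q = r − ln(F/S)/T = 0.0604 − 0.025799 = 0.034601
q = 3.46%

3.46%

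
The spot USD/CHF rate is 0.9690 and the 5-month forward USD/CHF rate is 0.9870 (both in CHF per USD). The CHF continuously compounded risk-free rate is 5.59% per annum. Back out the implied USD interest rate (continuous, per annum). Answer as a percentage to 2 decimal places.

F = S·e^((r_CHF − r_USD)T) ⇒ r_USD = r_CHF − ln(F/S)/T
ln(0.9870/0.9690) = 0.018405; /(5/12) = 0.044172
r_USD = 0.0559 − 0.044172 = 0.011728
r_USD = 1.17%

1.17%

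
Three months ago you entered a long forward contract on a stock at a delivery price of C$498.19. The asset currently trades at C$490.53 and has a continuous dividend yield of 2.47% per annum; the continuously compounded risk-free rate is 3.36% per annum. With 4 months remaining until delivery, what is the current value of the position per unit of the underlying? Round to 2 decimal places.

-C$6.13

Current fair forward for the remaining 4 months: F = S·e^((r − q)·T), (r − q) = 0.0336 − 0.0247 = 0.0089
F = 490.53 · e^(0.0089 × 4/12) = 490.53 × 1.002971 = 491.9874
Value of long forward = (F − K)·e^(−rT) = (491.9874 − 498.19) · e^(−0.0336·4/12)
= -6.2026 × 0.988862 = -6.13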